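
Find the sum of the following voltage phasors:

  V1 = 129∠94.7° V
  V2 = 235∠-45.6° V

Step 1 — Convert each phasor to rectangular form:
  V1 = 129·(cos(94.7°) + j·sin(94.7°)) = -10.57 + j128.6 V
  V2 = 235·(cos(-45.6°) + j·sin(-45.6°)) = 164.4 - j167.9 V
Step 2 — Sum components: V_total = 153.9 - j39.33 V.
Step 3 — Convert to polar: |V_total| = 158.8 V, ∠V_total = -14.3°.

V_total = 158.8∠-14.3° V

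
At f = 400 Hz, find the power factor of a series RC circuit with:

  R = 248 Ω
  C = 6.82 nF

Step 1 — Angular frequency: ω = 2π·f = 2π·400 = 2513 rad/s.
Step 2 — Component impedances:
  R: Z = R = 248 Ω
  C: Z = 1/(jωC) = -j/(ω·C) = 0 - j5.834e+04 Ω
Step 3 — Series combination: Z_total = R + C = 248 - j5.834e+04 Ω = 5.834e+04∠-89.8° Ω.
Step 4 — Power factor: PF = cos(φ) = Re(Z)/|Z| = 248/5.834e+04 = 0.004251.
Step 5 — Type: Im(Z) = -5.834e+04 ⇒ leading (phase φ = -89.8°).

PF = 0.004251 (leading, φ = -89.8°)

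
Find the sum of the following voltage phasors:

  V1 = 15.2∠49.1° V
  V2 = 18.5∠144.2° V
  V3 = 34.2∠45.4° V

Step 1 — Convert each phasor to rectangular form:
  V1 = 15.2·(cos(49.1°) + j·sin(49.1°)) = 9.952 + j11.49 V
  V2 = 18.5·(cos(144.2°) + j·sin(144.2°)) = -15 + j10.82 V
  V3 = 34.2·(cos(45.4°) + j·sin(45.4°)) = 24.01 + j24.35 V
Step 2 — Sum components: V_total = 18.96 + j46.66 V.
Step 3 — Convert to polar: |V_total| = 50.37 V, ∠V_total = 67.9°.

V_total = 50.37∠67.9° V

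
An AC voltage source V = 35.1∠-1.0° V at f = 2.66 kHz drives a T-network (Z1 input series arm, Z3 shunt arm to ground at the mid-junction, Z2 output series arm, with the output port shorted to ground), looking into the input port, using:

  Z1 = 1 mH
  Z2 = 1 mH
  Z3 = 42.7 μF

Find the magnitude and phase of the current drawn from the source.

Step 1 — Angular frequency: ω = 2π·f = 2π·2660 = 1.671e+04 rad/s.
Step 2 — Component impedances:
  Z1: Z = jωL = j·1.671e+04·0.001 = 0 + j16.71 Ω
  Z2: Z = jωL = j·1.671e+04·0.001 = 0 + j16.71 Ω
  Z3: Z = 1/(jωC) = -j/(ω·C) = 0 - j1.401 Ω
Step 3 — With the output port shorted to ground, the output series arm Z2 runs from the junction to ground; the shunt arm Z3 also runs from the junction to ground. They appear in parallel: Z3 || Z2 = 0 - j1.529 Ω.
Step 4 — Series with input arm Z1: Z_in = Z1 + (Z3 || Z2) = 0 + j15.18 Ω = 15.18∠90.0° Ω.
Step 5 — Source phasor: V = 35.1∠-1.0° V = 35.09 - j0.6126 V.
Step 6 — Ohm's law: I = V / Z_total = (35.09 - j0.6126) / (0 + j15.18) = -0.04034 - j2.311 A.
Step 7 — Convert to polar: |I| = 2.312 A, ∠I = -91.0°.

I = 2.312∠-91.0° A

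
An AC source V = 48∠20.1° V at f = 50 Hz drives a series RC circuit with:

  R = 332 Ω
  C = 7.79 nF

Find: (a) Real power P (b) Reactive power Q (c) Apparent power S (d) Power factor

Step 1 — Angular frequency: ω = 2π·f = 2π·50 = 314.2 rad/s.
Step 2 — Component impedances:
  R: Z = R = 332 Ω
  C: Z = 1/(jωC) = -j/(ω·C) = 0 - j4.086e+05 Ω
Step 3 — Series combination: Z_total = R + C = 332 - j4.086e+05 Ω = 4.086e+05∠-90.0° Ω.
Step 4 — Source phasor: V = 48∠20.1° V = 45.08 + j16.5 V.
Step 5 — Current: I = V / Z = -4.028e-05 + j0.0001103 A = 0.0001175∠110.1° A.
Step 6 — Complex power: S = V·I* = 4.581e-06 - j0.005639 VA.
Step 7 — Real power: P = Re(S) = 4.581e-06 W.
Step 8 — Reactive power: Q = Im(S) = -0.005639 VAR.
Step 9 — Apparent power: |S| = 0.005639 VA.
Step 10 — Power factor: PF = P/|S| = 0.0008125 (leading).

(a) P = 4.581e-06 W  (b) Q = -0.005639 VAR  (c) S = 0.005639 VA  (d) PF = 0.0008125 (leading)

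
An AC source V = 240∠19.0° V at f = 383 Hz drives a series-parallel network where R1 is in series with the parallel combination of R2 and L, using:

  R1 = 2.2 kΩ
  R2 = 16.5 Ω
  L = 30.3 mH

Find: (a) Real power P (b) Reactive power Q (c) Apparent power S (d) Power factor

Step 1 — Angular frequency: ω = 2π·f = 2π·383 = 2406 rad/s.
Step 2 — Component impedances:
  R1: Z = R = 2200 Ω
  R2: Z = R = 16.5 Ω
  L: Z = jωL = j·2406·0.0303 = 0 + j72.92 Ω
Step 3 — Parallel branch: R2 || L = 1/(1/R2 + 1/L) = 15.7 + j3.552 Ω.
Step 4 — Series with R1: Z_total = R1 + (R2 || L) = 2216 + j3.552 Ω = 2216∠0.1° Ω.
Step 5 — Source phasor: V = 240∠19.0° V = 226.9 + j78.14 V.
Step 6 — Current: I = V / Z = 0.1025 + j0.0351 A = 0.1083∠18.9° A.
Step 7 — Complex power: S = V·I* = 26 + j0.04167 VA.
Step 8 — Real power: P = Re(S) = 26 W.
Step 9 — Reactive power: Q = Im(S) = 0.04167 VAR.
Step 10 — Apparent power: |S| = 26 VA.
Step 11 — Power factor: PF = P/|S| = 1 (lagging).

(a) P = 26 W  (b) Q = 0.04167 VAR  (c) S = 26 VA  (d) PF = 1 (lagging)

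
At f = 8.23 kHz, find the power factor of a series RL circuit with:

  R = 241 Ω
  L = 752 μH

Step 1 — Angular frequency: ω = 2π·f = 2π·8230 = 5.171e+04 rad/s.
Step 2 — Component impedances:
  R: Z = R = 241 Ω
  L: Z = jωL = j·5.171e+04·0.000752 = 0 + j38.89 Ω
Step 3 — Series combination: Z_total = R + L = 241 + j38.89 Ω = 244.1∠9.2° Ω.
Step 4 — Power factor: PF = cos(φ) = Re(Z)/|Z| = 241/244.12 = 0.9872.
Step 5 — Type: Im(Z) = 38.89 ⇒ lagging (phase φ = 9.2°).

PF = 0.9872 (lagging, φ = 9.2°)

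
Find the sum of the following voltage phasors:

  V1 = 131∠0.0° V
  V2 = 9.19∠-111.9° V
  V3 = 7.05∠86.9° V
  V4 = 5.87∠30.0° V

Step 1 — Convert each phasor to rectangular form:
  V1 = 131·(cos(0.0°) + j·sin(0.0°)) = 131 V
  V2 = 9.19·(cos(-111.9°) + j·sin(-111.9°)) = -3.428 - j8.527 V
  V3 = 7.05·(cos(86.9°) + j·sin(86.9°)) = 0.3813 + j7.04 V
  V4 = 5.87·(cos(30.0°) + j·sin(30.0°)) = 5.084 + j2.935 V
Step 2 — Sum components: V_total = 133 + j1.448 V.
Step 3 — Convert to polar: |V_total| = 133 V, ∠V_total = 0.6°.

V_total = 133∠0.6° V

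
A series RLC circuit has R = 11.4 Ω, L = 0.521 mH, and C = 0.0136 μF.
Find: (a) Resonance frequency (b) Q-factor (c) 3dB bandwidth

Step 1 — Resonance: ω₀ = 1/√(LC) = 1/√(0.000521·1.36e-08) = 3.757e+05 rad/s.
Step 2 — f₀ = ω₀/(2π) = 5.979e+04 Hz.
Step 3 — Series Q: Q = ω₀L/R = 3.757e+05·0.000521/11.4 = 17.17.
Step 4 — Bandwidth: Δω = ω₀/Q = 2.188e+04 rad/s; BW = Δω/(2π) = 3482 Hz.

(a) f₀ = 5.979e+04 Hz  (b) Q = 17.17  (c) BW = 3482 Hz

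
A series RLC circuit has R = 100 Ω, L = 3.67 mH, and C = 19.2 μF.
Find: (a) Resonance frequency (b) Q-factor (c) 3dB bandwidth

Step 1 — Resonance: ω₀ = 1/√(LC) = 1/√(0.00367·1.92e-05) = 3767 rad/s.
Step 2 — f₀ = ω₀/(2π) = 599.6 Hz.
Step 3 — Series Q: Q = ω₀L/R = 3767·0.00367/100 = 0.1383.
Step 4 — Bandwidth: Δω = ω₀/Q = 2.725e+04 rad/s; BW = Δω/(2π) = 4337 Hz.

(a) f₀ = 599.6 Hz  (b) Q = 0.1383  (c) BW = 4337 Hz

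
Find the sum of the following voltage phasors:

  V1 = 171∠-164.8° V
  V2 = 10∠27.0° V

Step 1 — Convert each phasor to rectangular form:
  V1 = 171·(cos(-164.8°) + j·sin(-164.8°)) = -165 - j44.83 V
  V2 = 10·(cos(27.0°) + j·sin(27.0°)) = 8.91 + j4.54 V
Step 2 — Sum components: V_total = -156.1 - j40.29 V.
Step 3 — Convert to polar: |V_total| = 161.2 V, ∠V_total = -165.5°.

V_total = 161.2∠-165.5° V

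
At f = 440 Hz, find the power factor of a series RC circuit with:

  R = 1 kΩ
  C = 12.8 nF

Step 1 — Angular frequency: ω = 2π·f = 2π·440 = 2765 rad/s.
Step 2 — Component impedances:
  R: Z = R = 1000 Ω
  C: Z = 1/(jωC) = -j/(ω·C) = 0 - j2.826e+04 Ω
Step 3 — Series combination: Z_total = R + C = 1000 - j2.826e+04 Ω = 2.828e+04∠-88.0° Ω.
Step 4 — Power factor: PF = cos(φ) = Re(Z)/|Z| = 1000/2.828e+04 = 0.03536.
Step 5 — Type: Im(Z) = -2.826e+04 ⇒ leading (phase φ = -88.0°).

PF = 0.03536 (leading, φ = -88.0°)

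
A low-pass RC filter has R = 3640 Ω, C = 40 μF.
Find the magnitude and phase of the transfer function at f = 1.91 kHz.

Step 1 — Angular frequency: ω = 2π·1910 = 1.2e+04 rad/s.
Step 2 — Transfer function: H(jω) = 1/(1 + jωRC).
Step 3 — Denominator: 1 + jωRC = 1 + j·1.2e+04·3640·4e-05 = 1 + j1747.
Step 4 — H = 3.275e-07 - j0.0005723.
Step 5 — Magnitude: |H| = 0.0005723 (-64.8 dB); phase: φ = -90.0°.

|H| = 0.0005723 (-64.8 dB), φ = -90.0°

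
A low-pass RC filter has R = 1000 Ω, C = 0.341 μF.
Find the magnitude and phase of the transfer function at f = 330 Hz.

Step 1 — Angular frequency: ω = 2π·330 = 2073 rad/s.
Step 2 — Transfer function: H(jω) = 1/(1 + jωRC).
Step 3 — Denominator: 1 + jωRC = 1 + j·2073·1000·3.41e-07 = 1 + j0.707.
Step 4 — H = 0.6667 - j0.4714.
Step 5 — Magnitude: |H| = 0.8165 (-1.8 dB); phase: φ = -35.3°.

|H| = 0.8165 (-1.8 dB), φ = -35.3°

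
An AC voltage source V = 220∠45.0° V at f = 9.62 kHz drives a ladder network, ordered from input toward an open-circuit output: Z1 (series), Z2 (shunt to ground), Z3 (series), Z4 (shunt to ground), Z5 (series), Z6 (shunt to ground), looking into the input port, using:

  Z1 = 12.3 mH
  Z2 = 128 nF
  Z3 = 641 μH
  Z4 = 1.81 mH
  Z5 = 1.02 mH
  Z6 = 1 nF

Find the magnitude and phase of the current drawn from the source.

Step 1 — Angular frequency: ω = 2π·f = 2π·9620 = 6.044e+04 rad/s.
Step 2 — Component impedances:
  Z1: Z = jωL = j·6.044e+04·0.0123 = 0 + j743.5 Ω
  Z2: Z = 1/(jωC) = -j/(ω·C) = 0 - j129.3 Ω
  Z3: Z = jωL = j·6.044e+04·0.000641 = 0 + j38.74 Ω
  Z4: Z = jωL = j·6.044e+04·0.00181 = 0 + j109.4 Ω
  Z5: Z = jωL = j·6.044e+04·0.00102 = 0 + j61.65 Ω
  Z6: Z = 1/(jωC) = -j/(ω·C) = 0 - j1.654e+04 Ω
Step 3 — Ladder network (open output): work backward from the far end, alternating series and parallel combinations. Z_in = 0 - j236.9 Ω = 236.9∠-90.0° Ω.
Step 4 — Source phasor: V = 220∠45.0° V = 155.6 + j155.6 V.
Step 5 — Ohm's law: I = V / Z_total = (155.6 + j155.6) / (0 - j236.9) = -0.6567 + j0.6567 A.
Step 6 — Convert to polar: |I| = 0.9287 A, ∠I = 135.0°.

I = 0.9287∠135.0° A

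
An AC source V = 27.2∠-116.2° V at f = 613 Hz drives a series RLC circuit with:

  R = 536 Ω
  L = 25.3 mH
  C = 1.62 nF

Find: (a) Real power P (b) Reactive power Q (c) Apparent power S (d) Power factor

Step 1 — Angular frequency: ω = 2π·f = 2π·613 = 3852 rad/s.
Step 2 — Component impedances:
  R: Z = R = 536 Ω
  L: Z = jωL = j·3852·0.0253 = 0 + j97.45 Ω
  C: Z = 1/(jωC) = -j/(ω·C) = 0 - j1.603e+05 Ω
Step 3 — Series combination: Z_total = R + L + C = 536 - j1.602e+05 Ω = 1.602e+05∠-89.8° Ω.
Step 4 — Source phasor: V = 27.2∠-116.2° V = -12.01 - j24.41 V.
Step 5 — Current: I = V / Z = 0.0001521 - j7.549e-05 A = 0.0001698∠-26.4° A.
Step 6 — Complex power: S = V·I* = 1.546e-05 - j0.004619 VA.
Step 7 — Real power: P = Re(S) = 1.546e-05 W.
Step 8 — Reactive power: Q = Im(S) = -0.004619 VAR.
Step 9 — Apparent power: |S| = 0.004619 VA.
Step 10 — Power factor: PF = P/|S| = 0.003346 (leading).

(a) P = 1.546e-05 W  (b) Q = -0.004619 VAR  (c) S = 0.004619 VA  (d) PF = 0.003346 (leading)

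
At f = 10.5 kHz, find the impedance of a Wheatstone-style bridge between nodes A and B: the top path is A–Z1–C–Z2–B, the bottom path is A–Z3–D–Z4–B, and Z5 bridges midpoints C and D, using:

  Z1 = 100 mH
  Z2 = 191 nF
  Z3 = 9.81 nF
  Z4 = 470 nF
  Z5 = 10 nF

Step 1 — Angular frequency: ω = 2π·f = 2π·1.05e+04 = 6.597e+04 rad/s.
Step 2 — Component impedances:
  Z1: Z = jωL = j·6.597e+04·0.1 = 0 + j6597 Ω
  Z2: Z = 1/(jωC) = -j/(ω·C) = 0 - j79.36 Ω
  Z3: Z = 1/(jωC) = -j/(ω·C) = 0 - j1545 Ω
  Z4: Z = 1/(jωC) = -j/(ω·C) = 0 - j32.25 Ω
  Z5: Z = 1/(jωC) = -j/(ω·C) = 0 - j1516 Ω
Step 3 — Bridge requires nodal analysis (the Z5 bridge couples midpoints C and D, so the two paths cannot be reduced to a simple series/parallel combination). Setting node B to ground and injecting 1 A at node A, the 3-node admittance system at A, C, D solves to V_A = Z_AB = 0 - j2078 Ω = 2078∠-90.0° Ω.

Z = 0 - j2078 Ω = 2078∠-90.0° Ω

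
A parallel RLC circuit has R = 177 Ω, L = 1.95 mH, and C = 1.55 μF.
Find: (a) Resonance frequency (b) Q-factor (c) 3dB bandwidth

Step 1 — Resonance: ω₀ = 1/√(LC) = 1/√(0.00195·1.55e-06) = 1.819e+04 rad/s.
Step 2 — f₀ = ω₀/(2π) = 2895 Hz.
Step 3 — Parallel Q: Q = R/(ω₀L) = 177/(1.819e+04·0.00195) = 4.99.
Step 4 — Bandwidth: Δω = ω₀/Q = 3645 rad/s; BW = Δω/(2π) = 580.1 Hz.

(a) f₀ = 2895 Hz  (b) Q = 4.99  (c) BW = 580.1 Hz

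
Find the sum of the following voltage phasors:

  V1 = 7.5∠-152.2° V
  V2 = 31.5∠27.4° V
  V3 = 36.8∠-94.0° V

Step 1 — Convert each phasor to rectangular form:
  V1 = 7.5·(cos(-152.2°) + j·sin(-152.2°)) = -6.634 - j3.498 V
  V2 = 31.5·(cos(27.4°) + j·sin(27.4°)) = 27.97 + j14.5 V
  V3 = 36.8·(cos(-94.0°) + j·sin(-94.0°)) = -2.567 - j36.71 V
Step 2 — Sum components: V_total = 18.76 - j25.71 V.
Step 3 — Convert to polar: |V_total| = 31.83 V, ∠V_total = -53.9°.

V_total = 31.83∠-53.9° V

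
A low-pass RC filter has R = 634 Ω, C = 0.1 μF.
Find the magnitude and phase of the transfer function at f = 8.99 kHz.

Step 1 — Angular frequency: ω = 2π·8990 = 5.649e+04 rad/s.
Step 2 — Transfer function: H(jω) = 1/(1 + jωRC).
Step 3 — Denominator: 1 + jωRC = 1 + j·5.649e+04·634·1e-07 = 1 + j3.581.
Step 4 — H = 0.07233 - j0.259.
Step 5 — Magnitude: |H| = 0.2689 (-11.4 dB); phase: φ = -74.4°.

|H| = 0.2689 (-11.4 dB), φ = -74.4°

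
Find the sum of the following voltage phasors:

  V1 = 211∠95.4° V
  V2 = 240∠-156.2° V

Step 1 — Convert each phasor to rectangular form:
  V1 = 211·(cos(95.4°) + j·sin(95.4°)) = -19.86 + j210.1 V
  V2 = 240·(cos(-156.2°) + j·sin(-156.2°)) = -219.6 - j96.85 V
Step 2 — Sum components: V_total = -239.4 + j113.2 V.
Step 3 — Convert to polar: |V_total| = 264.9 V, ∠V_total = 154.7°.

V_total = 264.9∠154.7° V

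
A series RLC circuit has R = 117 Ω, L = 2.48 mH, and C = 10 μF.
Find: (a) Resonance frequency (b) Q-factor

Step 1 — Resonance condition Im(Z)=0 gives ω₀ = 1/√(LC).
Step 2 — ω₀ = 1/√(0.00248·1e-05) = 6350 rad/s.
Step 3 — f₀ = ω₀/(2π) = 1011 Hz.
Step 4 — Series Q: Q = ω₀L/R = 6350·0.00248/117 = 0.1346.

(a) f₀ = 1011 Hz  (b) Q = 0.1346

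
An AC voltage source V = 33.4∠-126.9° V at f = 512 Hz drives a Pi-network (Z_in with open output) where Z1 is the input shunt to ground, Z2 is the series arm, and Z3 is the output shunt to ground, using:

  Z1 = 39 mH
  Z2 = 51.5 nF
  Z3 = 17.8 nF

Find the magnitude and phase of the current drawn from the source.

Step 1 — Angular frequency: ω = 2π·f = 2π·512 = 3217 rad/s.
Step 2 — Component impedances:
  Z1: Z = jωL = j·3217·0.039 = 0 + j125.5 Ω
  Z2: Z = 1/(jωC) = -j/(ω·C) = 0 - j6036 Ω
  Z3: Z = 1/(jωC) = -j/(ω·C) = 0 - j1.746e+04 Ω
Step 3 — With open output, the series arm Z2 and the output shunt Z3 appear in series to ground: Z2 + Z3 = 0 - j2.35e+04 Ω.
Step 4 — Parallel with input shunt Z1: Z_in = Z1 || (Z2 + Z3) = 0 + j126.1 Ω = 126.1∠90.0° Ω.
Step 5 — Source phasor: V = 33.4∠-126.9° V = -20.05 - j26.71 V.
Step 6 — Ohm's law: I = V / Z_total = (-20.05 - j26.71) / (0 + j126.1) = -0.2118 + j0.159 A.
Step 7 — Convert to polar: |I| = 0.2648 A, ∠I = 143.1°.

I = 0.2648∠143.1° A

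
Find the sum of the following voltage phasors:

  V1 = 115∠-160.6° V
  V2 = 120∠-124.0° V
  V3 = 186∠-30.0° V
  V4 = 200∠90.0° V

Step 1 — Convert each phasor to rectangular form:
  V1 = 115·(cos(-160.6°) + j·sin(-160.6°)) = -108.5 - j38.2 V
  V2 = 120·(cos(-124.0°) + j·sin(-124.0°)) = -67.1 - j99.48 V
  V3 = 186·(cos(-30.0°) + j·sin(-30.0°)) = 161.1 - j93 V
  V4 = 200·(cos(90.0°) + j·sin(90.0°)) = 0 + j200 V
Step 2 — Sum components: V_total = -14.49 - j30.68 V.
Step 3 — Convert to polar: |V_total| = 33.93 V, ∠V_total = -115.3°.

V_total = 33.93∠-115.3° V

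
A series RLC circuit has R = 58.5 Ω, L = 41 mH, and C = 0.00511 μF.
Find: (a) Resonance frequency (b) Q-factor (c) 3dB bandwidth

Step 1 — Resonance: ω₀ = 1/√(LC) = 1/√(0.041·5.11e-09) = 6.909e+04 rad/s.
Step 2 — f₀ = ω₀/(2π) = 1.1e+04 Hz.
Step 3 — Series Q: Q = ω₀L/R = 6.909e+04·0.041/58.5 = 48.42.
Step 4 — Bandwidth: Δω = ω₀/Q = 1427 rad/s; BW = Δω/(2π) = 227.1 Hz.

(a) f₀ = 1.1e+04 Hz  (b) Q = 48.42  (c) BW = 227.1 Hz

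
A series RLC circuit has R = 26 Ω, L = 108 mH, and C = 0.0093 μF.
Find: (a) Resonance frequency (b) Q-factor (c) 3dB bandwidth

Step 1 — Resonance: ω₀ = 1/√(LC) = 1/√(0.108·9.3e-09) = 3.155e+04 rad/s.
Step 2 — f₀ = ω₀/(2π) = 5022 Hz.
Step 3 — Series Q: Q = ω₀L/R = 3.155e+04·0.108/26 = 131.1.
Step 4 — Bandwidth: Δω = ω₀/Q = 240.7 rad/s; BW = Δω/(2π) = 38.32 Hz.

(a) f₀ = 5022 Hz  (b) Q = 131.1  (c) BW = 38.32 Hz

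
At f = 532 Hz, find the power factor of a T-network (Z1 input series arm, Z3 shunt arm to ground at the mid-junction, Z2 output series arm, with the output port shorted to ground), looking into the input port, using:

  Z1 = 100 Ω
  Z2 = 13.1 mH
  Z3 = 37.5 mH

Step 1 — Angular frequency: ω = 2π·f = 2π·532 = 3343 rad/s.
Step 2 — Component impedances:
  Z1: Z = R = 100 Ω
  Z2: Z = jωL = j·3343·0.0131 = 0 + j43.79 Ω
  Z3: Z = jωL = j·3343·0.0375 = 0 + j125.3 Ω
Step 3 — With the output port shorted to ground, the output series arm Z2 runs from the junction to ground; the shunt arm Z3 also runs from the junction to ground. They appear in parallel: Z3 || Z2 = 0 + j32.45 Ω.
Step 4 — Series with input arm Z1: Z_in = Z1 + (Z3 || Z2) = 100 + j32.45 Ω = 105.1∠18.0° Ω.
Step 5 — Power factor: PF = cos(φ) = Re(Z)/|Z| = 100/105.13 = 0.9512.
Step 6 — Type: Im(Z) = 32.45 ⇒ lagging (phase φ = 18.0°).

PF = 0.9512 (lagging, φ = 18.0°)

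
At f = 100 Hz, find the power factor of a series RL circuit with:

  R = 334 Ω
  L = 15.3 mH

Step 1 — Angular frequency: ω = 2π·f = 2π·100 = 628.3 rad/s.
Step 2 — Component impedances:
  R: Z = R = 334 Ω
  L: Z = jωL = j·628.3·0.0153 = 0 + j9.613 Ω
Step 3 — Series combination: Z_total = R + L = 334 + j9.613 Ω = 334.1∠1.6° Ω.
Step 4 — Power factor: PF = cos(φ) = Re(Z)/|Z| = 334/334.14 = 0.9996.
Step 5 — Type: Im(Z) = 9.613 ⇒ lagging (phase φ = 1.6°).

PF = 0.9996 (lagging, φ = 1.6°)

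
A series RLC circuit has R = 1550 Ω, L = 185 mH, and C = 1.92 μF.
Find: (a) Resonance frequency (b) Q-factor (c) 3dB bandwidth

Step 1 — Resonance condition Im(Z)=0 gives ω₀ = 1/√(LC).
Step 2 — ω₀ = 1/√(0.185·1.92e-06) = 1678 rad/s.
Step 3 — f₀ = ω₀/(2π) = 267 Hz.
Step 4 — Series Q: Q = ω₀L/R = 1678·0.185/1550 = 0.2003.
Step 5 — 3dB bandwidth: Δω = ω₀/Q = 8378 rad/s; BW = Δω/(2π) = 1333 Hz.

(a) f₀ = 267 Hz  (b) Q = 0.2003  (c) BW = 1333 Hz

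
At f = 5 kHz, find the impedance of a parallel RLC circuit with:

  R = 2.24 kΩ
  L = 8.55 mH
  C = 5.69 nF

Step 1 — Angular frequency: ω = 2π·f = 2π·5000 = 3.142e+04 rad/s.
Step 2 — Component impedances:
  R: Z = R = 2240 Ω
  L: Z = jωL = j·3.142e+04·0.00855 = 0 + j268.6 Ω
  C: Z = 1/(jωC) = -j/(ω·C) = 0 - j5594 Ω
Step 3 — Parallel combination: 1/Z_total = 1/R + 1/L + 1/C; Z_total = 34.99 + j277.7 Ω = 279.9∠82.8° Ω.

Z = 34.99 + j277.7 Ω = 279.9∠82.8° Ω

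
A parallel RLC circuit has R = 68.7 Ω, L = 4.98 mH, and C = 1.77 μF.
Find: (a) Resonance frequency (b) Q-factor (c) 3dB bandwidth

Step 1 — Resonance: ω₀ = 1/√(LC) = 1/√(0.00498·1.77e-06) = 1.065e+04 rad/s.
Step 2 — f₀ = ω₀/(2π) = 1695 Hz.
Step 3 — Parallel Q: Q = R/(ω₀L) = 68.7/(1.065e+04·0.00498) = 1.295.
Step 4 — Bandwidth: Δω = ω₀/Q = 8224 rad/s; BW = Δω/(2π) = 1309 Hz.

(a) f₀ = 1695 Hz  (b) Q = 1.295  (c) BW = 1309 Hz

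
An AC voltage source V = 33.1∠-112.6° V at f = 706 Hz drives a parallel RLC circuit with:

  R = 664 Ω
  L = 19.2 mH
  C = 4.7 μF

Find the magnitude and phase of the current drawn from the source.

Step 1 — Angular frequency: ω = 2π·f = 2π·706 = 4436 rad/s.
Step 2 — Component impedances:
  R: Z = R = 664 Ω
  L: Z = jωL = j·4436·0.0192 = 0 + j85.17 Ω
  C: Z = 1/(jωC) = -j/(ω·C) = 0 - j47.96 Ω
Step 3 — Parallel combination: 1/Z_total = 1/R + 1/L + 1/C; Z_total = 17.67 - j106.9 Ω = 108.3∠-80.6° Ω.
Step 4 — Source phasor: V = 33.1∠-112.6° V = -12.72 - j30.56 V.
Step 5 — Ohm's law: I = V / Z_total = (-12.72 - j30.56) / (17.67 - j106.9) = 0.2592 - j0.1619 A.
Step 6 — Convert to polar: |I| = 0.3056 A, ∠I = -32.0°.

I = 0.3056∠-32.0° A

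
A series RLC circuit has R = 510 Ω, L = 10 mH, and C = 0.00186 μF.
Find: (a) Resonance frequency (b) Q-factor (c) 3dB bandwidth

Step 1 — Resonance: ω₀ = 1/√(LC) = 1/√(0.01·1.86e-09) = 2.319e+05 rad/s.
Step 2 — f₀ = ω₀/(2π) = 3.69e+04 Hz.
Step 3 — Series Q: Q = ω₀L/R = 2.319e+05·0.01/510 = 4.546.
Step 4 — Bandwidth: Δω = ω₀/Q = 5.1e+04 rad/s; BW = Δω/(2π) = 8117 Hz.

(a) f₀ = 3.69e+04 Hz  (b) Q = 4.546  (c) BW = 8117 Hz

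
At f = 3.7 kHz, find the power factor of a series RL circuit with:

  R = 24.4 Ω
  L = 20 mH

Step 1 — Angular frequency: ω = 2π·f = 2π·3700 = 2.325e+04 rad/s.
Step 2 — Component impedances:
  R: Z = R = 24.4 Ω
  L: Z = jωL = j·2.325e+04·0.02 = 0 + j465 Ω
Step 3 — Series combination: Z_total = R + L = 24.4 + j465 Ω = 465.6∠87.0° Ω.
Step 4 — Power factor: PF = cos(φ) = Re(Z)/|Z| = 24.4/465.6 = 0.05241.
Step 5 — Type: Im(Z) = 465 ⇒ lagging (phase φ = 87.0°).

PF = 0.05241 (lagging, φ = 87.0°)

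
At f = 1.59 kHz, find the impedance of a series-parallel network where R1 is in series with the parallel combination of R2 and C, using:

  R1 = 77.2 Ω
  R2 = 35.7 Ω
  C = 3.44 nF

Step 1 — Angular frequency: ω = 2π·f = 2π·1590 = 9990 rad/s.
Step 2 — Component impedances:
  R1: Z = R = 77.2 Ω
  R2: Z = R = 35.7 Ω
  C: Z = 1/(jωC) = -j/(ω·C) = 0 - j2.91e+04 Ω
Step 3 — Parallel branch: R2 || C = 1/(1/R2 + 1/C) = 35.7 - j0.0438 Ω.
Step 4 — Series with R1: Z_total = R1 + (R2 || C) = 112.9 - j0.0438 Ω = 112.9∠-0.0° Ω.

Z = 112.9 - j0.0438 Ω = 112.9∠-0.0° Ω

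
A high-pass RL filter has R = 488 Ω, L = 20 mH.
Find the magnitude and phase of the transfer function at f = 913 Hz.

Step 1 — Angular frequency: ω = 2π·913 = 5737 rad/s.
Step 2 — Transfer function: H(jω) = jωL/(R + jωL).
Step 3 — Numerator jωL = j·114.7; denominator R + jωL = 488 + j114.7.
Step 4 — H = 0.05238 + j0.2228.
Step 5 — Magnitude: |H| = 0.2289 (-12.8 dB); phase: φ = 76.8°.

|H| = 0.2289 (-12.8 dB), φ = 76.8°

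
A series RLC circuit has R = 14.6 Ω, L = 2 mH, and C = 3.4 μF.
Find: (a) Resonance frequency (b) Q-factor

Step 1 — Resonance condition Im(Z)=0 gives ω₀ = 1/√(LC).
Step 2 — ω₀ = 1/√(0.002·3.4e-06) = 1.213e+04 rad/s.
Step 3 — f₀ = ω₀/(2π) = 1930 Hz.
Step 4 — Series Q: Q = ω₀L/R = 1.213e+04·0.002/14.6 = 1.661.

(a) f₀ = 1930 Hz  (b) Q = 1.661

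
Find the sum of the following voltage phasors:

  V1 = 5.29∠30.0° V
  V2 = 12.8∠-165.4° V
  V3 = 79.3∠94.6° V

Step 1 — Convert each phasor to rectangular form:
  V1 = 5.29·(cos(30.0°) + j·sin(30.0°)) = 4.581 + j2.645 V
  V2 = 12.8·(cos(-165.4°) + j·sin(-165.4°)) = -12.39 - j3.226 V
  V3 = 79.3·(cos(94.6°) + j·sin(94.6°)) = -6.36 + j79.04 V
Step 2 — Sum components: V_total = -14.17 + j78.46 V.
Step 3 — Convert to polar: |V_total| = 79.73 V, ∠V_total = 100.2°.

V_total = 79.73∠100.2° V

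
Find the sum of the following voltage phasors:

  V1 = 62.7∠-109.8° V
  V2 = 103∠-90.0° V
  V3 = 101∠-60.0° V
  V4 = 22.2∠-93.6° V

Step 1 — Convert each phasor to rectangular form:
  V1 = 62.7·(cos(-109.8°) + j·sin(-109.8°)) = -21.24 - j58.99 V
  V2 = 103·(cos(-90.0°) + j·sin(-90.0°)) = 0 - j103 V
  V3 = 101·(cos(-60.0°) + j·sin(-60.0°)) = 50.5 - j87.47 V
  V4 = 22.2·(cos(-93.6°) + j·sin(-93.6°)) = -1.394 - j22.16 V
Step 2 — Sum components: V_total = 27.87 - j271.6 V.
Step 3 — Convert to polar: |V_total| = 273 V, ∠V_total = -84.1°.

V_total = 273∠-84.1° V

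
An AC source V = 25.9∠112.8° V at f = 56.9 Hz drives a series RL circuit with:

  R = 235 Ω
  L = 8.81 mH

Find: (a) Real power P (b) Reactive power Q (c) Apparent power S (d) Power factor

Step 1 — Angular frequency: ω = 2π·f = 2π·56.9 = 357.5 rad/s.
Step 2 — Component impedances:
  R: Z = R = 235 Ω
  L: Z = jωL = j·357.5·0.00881 = 0 + j3.15 Ω
Step 3 — Series combination: Z_total = R + L = 235 + j3.15 Ω = 235∠0.8° Ω.
Step 4 — Source phasor: V = 25.9∠112.8° V = -10.04 + j23.88 V.
Step 5 — Current: I = V / Z = -0.04134 + j0.1022 A = 0.1102∠112.0° A.
Step 6 — Complex power: S = V·I* = 2.854 + j0.03825 VA.
Step 7 — Real power: P = Re(S) = 2.854 W.
Step 8 — Reactive power: Q = Im(S) = 0.03825 VAR.
Step 9 — Apparent power: |S| = 2.854 VA.
Step 10 — Power factor: PF = P/|S| = 0.9999 (lagging).

(a) P = 2.854 W  (b) Q = 0.03825 VAR  (c) S = 2.854 VA  (d) PF = 0.9999 (lagging)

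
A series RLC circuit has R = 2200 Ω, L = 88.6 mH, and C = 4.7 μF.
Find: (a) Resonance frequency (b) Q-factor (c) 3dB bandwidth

Step 1 — Resonance: ω₀ = 1/√(LC) = 1/√(0.0886·4.7e-06) = 1550 rad/s.
Step 2 — f₀ = ω₀/(2π) = 246.6 Hz.
Step 3 — Series Q: Q = ω₀L/R = 1550·0.0886/2200 = 0.06241.
Step 4 — Bandwidth: Δω = ω₀/Q = 2.483e+04 rad/s; BW = Δω/(2π) = 3952 Hz.

(a) f₀ = 246.6 Hz  (b) Q = 0.06241  (c) BW = 3952 Hz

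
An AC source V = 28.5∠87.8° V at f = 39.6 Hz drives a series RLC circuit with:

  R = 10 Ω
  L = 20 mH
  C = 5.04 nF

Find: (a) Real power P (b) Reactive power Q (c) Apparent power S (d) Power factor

Step 1 — Angular frequency: ω = 2π·f = 2π·39.6 = 248.8 rad/s.
Step 2 — Component impedances:
  R: Z = R = 10 Ω
  L: Z = jωL = j·248.8·0.02 = 0 + j4.976 Ω
  C: Z = 1/(jωC) = -j/(ω·C) = 0 - j7.974e+05 Ω
Step 3 — Series combination: Z_total = R + L + C = 10 - j7.974e+05 Ω = 7.974e+05∠-90.0° Ω.
Step 4 — Source phasor: V = 28.5∠87.8° V = 1.094 + j28.48 V.
Step 5 — Current: I = V / Z = -3.571e-05 + j1.372e-06 A = 3.574e-05∠177.8° A.
Step 6 — Complex power: S = V·I* = 1.277e-08 - j0.001019 VA.
Step 7 — Real power: P = Re(S) = 1.277e-08 W.
Step 8 — Reactive power: Q = Im(S) = -0.001019 VAR.
Step 9 — Apparent power: |S| = 0.001019 VA.
Step 10 — Power factor: PF = P/|S| = 1.254e-05 (leading).

(a) P = 1.277e-08 W  (b) Q = -0.001019 VAR  (c) S = 0.001019 VA  (d) PF = 1.254e-05 (leading)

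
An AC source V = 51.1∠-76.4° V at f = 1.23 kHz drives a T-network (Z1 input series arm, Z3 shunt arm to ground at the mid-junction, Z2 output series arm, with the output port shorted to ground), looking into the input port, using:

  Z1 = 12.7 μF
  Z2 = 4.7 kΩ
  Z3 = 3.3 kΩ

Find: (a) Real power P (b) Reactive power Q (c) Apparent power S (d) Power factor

Step 1 — Angular frequency: ω = 2π·f = 2π·1230 = 7728 rad/s.
Step 2 — Component impedances:
  Z1: Z = 1/(jωC) = -j/(ω·C) = 0 - j10.19 Ω
  Z2: Z = R = 4700 Ω
  Z3: Z = R = 3300 Ω
Step 3 — With the output port shorted to ground, the output series arm Z2 runs from the junction to ground; the shunt arm Z3 also runs from the junction to ground. They appear in parallel: Z3 || Z2 = 1939 Ω.
Step 4 — Series with input arm Z1: Z_in = Z1 + (Z3 || Z2) = 1939 - j10.19 Ω = 1939∠-0.3° Ω.
Step 5 — Source phasor: V = 51.1∠-76.4° V = 12.02 - j49.67 V.
Step 6 — Current: I = V / Z = 0.006332 - j0.02558 A = 0.02636∠-76.1° A.
Step 7 — Complex power: S = V·I* = 1.347 - j0.007078 VA.
Step 8 — Real power: P = Re(S) = 1.347 W.
Step 9 — Reactive power: Q = Im(S) = -0.007078 VAR.
Step 10 — Apparent power: |S| = 1.347 VA.
Step 11 — Power factor: PF = P/|S| = 1 (leading).

(a) P = 1.347 W  (b) Q = -0.007078 VAR  (c) S = 1.347 VA  (d) PF = 1 (leading)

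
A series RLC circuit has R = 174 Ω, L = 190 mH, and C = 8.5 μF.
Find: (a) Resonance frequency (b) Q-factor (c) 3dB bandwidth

Step 1 — Resonance: ω₀ = 1/√(LC) = 1/√(0.19·8.5e-06) = 786.9 rad/s.
Step 2 — f₀ = ω₀/(2π) = 125.2 Hz.
Step 3 — Series Q: Q = ω₀L/R = 786.9·0.19/174 = 0.8592.
Step 4 — Bandwidth: Δω = ω₀/Q = 915.8 rad/s; BW = Δω/(2π) = 145.8 Hz.

(a) f₀ = 125.2 Hz  (b) Q = 0.8592  (c) BW = 145.8 Hz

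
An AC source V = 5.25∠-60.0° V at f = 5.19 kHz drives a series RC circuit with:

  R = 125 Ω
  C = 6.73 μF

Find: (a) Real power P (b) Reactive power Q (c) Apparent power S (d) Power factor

Step 1 — Angular frequency: ω = 2π·f = 2π·5190 = 3.261e+04 rad/s.
Step 2 — Component impedances:
  R: Z = R = 125 Ω
  C: Z = 1/(jωC) = -j/(ω·C) = 0 - j4.557 Ω
Step 3 — Series combination: Z_total = R + C = 125 - j4.557 Ω = 125.1∠-2.1° Ω.
Step 4 — Source phasor: V = 5.25∠-60.0° V = 2.625 - j4.547 V.
Step 5 — Current: I = V / Z = 0.0223 - j0.03556 A = 0.04197∠-57.9° A.
Step 6 — Complex power: S = V·I* = 0.2202 - j0.008027 VA.
Step 7 — Real power: P = Re(S) = 0.2202 W.
Step 8 — Reactive power: Q = Im(S) = -0.008027 VAR.
Step 9 — Apparent power: |S| = 0.2204 VA.
Step 10 — Power factor: PF = P/|S| = 0.9993 (leading).

(a) P = 0.2202 W  (b) Q = -0.008027 VAR  (c) S = 0.2204 VA  (d) PF = 0.9993 (leading)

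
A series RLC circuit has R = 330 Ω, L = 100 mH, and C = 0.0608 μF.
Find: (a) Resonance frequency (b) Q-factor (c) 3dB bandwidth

Step 1 — Resonance: ω₀ = 1/√(LC) = 1/√(0.1·6.08e-08) = 1.282e+04 rad/s.
Step 2 — f₀ = ω₀/(2π) = 2041 Hz.
Step 3 — Series Q: Q = ω₀L/R = 1.282e+04·0.1/330 = 3.886.
Step 4 — Bandwidth: Δω = ω₀/Q = 3300 rad/s; BW = Δω/(2π) = 525.2 Hz.

(a) f₀ = 2041 Hz  (b) Q = 3.886  (c) BW = 525.2 Hz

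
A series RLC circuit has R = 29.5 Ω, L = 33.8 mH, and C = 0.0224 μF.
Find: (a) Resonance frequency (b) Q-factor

Step 1 — Resonance condition Im(Z)=0 gives ω₀ = 1/√(LC).
Step 2 — ω₀ = 1/√(0.0338·2.24e-08) = 3.634e+04 rad/s.
Step 3 — f₀ = ω₀/(2π) = 5784 Hz.
Step 4 — Series Q: Q = ω₀L/R = 3.634e+04·0.0338/29.5 = 41.64.

(a) f₀ = 5784 Hz  (b) Q = 41.64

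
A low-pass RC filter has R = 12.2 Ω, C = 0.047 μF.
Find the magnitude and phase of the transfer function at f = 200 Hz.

Step 1 — Angular frequency: ω = 2π·200 = 1257 rad/s.
Step 2 — Transfer function: H(jω) = 1/(1 + jωRC).
Step 3 — Denominator: 1 + jωRC = 1 + j·1257·12.2·4.7e-08 = 1 + j0.0007206.
Step 4 — H = 1 - j0.0007206.
Step 5 — Magnitude: |H| = 1 (-0.0 dB); phase: φ = -0.0°.

|H| = 1 (-0.0 dB), φ = -0.0°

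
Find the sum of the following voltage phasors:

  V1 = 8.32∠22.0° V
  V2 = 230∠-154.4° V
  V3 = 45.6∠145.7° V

Step 1 — Convert each phasor to rectangular form:
  V1 = 8.32·(cos(22.0°) + j·sin(22.0°)) = 7.714 + j3.117 V
  V2 = 230·(cos(-154.4°) + j·sin(-154.4°)) = -207.4 - j99.38 V
  V3 = 45.6·(cos(145.7°) + j·sin(145.7°)) = -37.67 + j25.7 V
Step 2 — Sum components: V_total = -237.4 - j70.57 V.
Step 3 — Convert to polar: |V_total| = 247.6 V, ∠V_total = -163.4°.

V_total = 247.6∠-163.4° V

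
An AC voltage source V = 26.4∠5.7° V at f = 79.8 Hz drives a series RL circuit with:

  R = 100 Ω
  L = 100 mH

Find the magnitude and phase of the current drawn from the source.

Step 1 — Angular frequency: ω = 2π·f = 2π·79.8 = 501.4 rad/s.
Step 2 — Component impedances:
  R: Z = R = 100 Ω
  L: Z = jωL = j·501.4·0.1 = 0 + j50.14 Ω
Step 3 — Series combination: Z_total = R + L = 100 + j50.14 Ω = 111.9∠26.6° Ω.
Step 4 — Source phasor: V = 26.4∠5.7° V = 26.27 + j2.622 V.
Step 5 — Ohm's law: I = V / Z_total = (26.27 + j2.622) / (100 + j50.14) = 0.2204 - j0.0843 A.
Step 6 — Convert to polar: |I| = 0.236 A, ∠I = -20.9°.

I = 0.236∠-20.9° A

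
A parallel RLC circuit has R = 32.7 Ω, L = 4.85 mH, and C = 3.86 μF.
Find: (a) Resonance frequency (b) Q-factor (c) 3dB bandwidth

Step 1 — Resonance: ω₀ = 1/√(LC) = 1/√(0.00485·3.86e-06) = 7309 rad/s.
Step 2 — f₀ = ω₀/(2π) = 1163 Hz.
Step 3 — Parallel Q: Q = R/(ω₀L) = 32.7/(7309·0.00485) = 0.9225.
Step 4 — Bandwidth: Δω = ω₀/Q = 7923 rad/s; BW = Δω/(2π) = 1261 Hz.

(a) f₀ = 1163 Hz  (b) Q = 0.9225  (c) BW = 1261 Hz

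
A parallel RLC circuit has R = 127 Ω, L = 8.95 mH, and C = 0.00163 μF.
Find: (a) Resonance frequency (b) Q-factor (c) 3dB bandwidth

Step 1 — Resonance: ω₀ = 1/√(LC) = 1/√(0.00895·1.63e-09) = 2.618e+05 rad/s.
Step 2 — f₀ = ω₀/(2π) = 4.167e+04 Hz.
Step 3 — Parallel Q: Q = R/(ω₀L) = 127/(2.618e+05·0.00895) = 0.0542.
Step 4 — Bandwidth: Δω = ω₀/Q = 4.831e+06 rad/s; BW = Δω/(2π) = 7.688e+05 Hz.

(a) f₀ = 4.167e+04 Hz  (b) Q = 0.0542  (c) BW = 7.688e+05 Hz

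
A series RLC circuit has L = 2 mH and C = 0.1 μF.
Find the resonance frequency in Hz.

Step 1 — Resonance condition Im(Z)=0 gives ω₀ = 1/√(LC).
Step 2 — ω₀ = 1/√(0.002·1e-07) = 7.071e+04 rad/s.
Step 3 — f₀ = ω₀/(2π) = 1.125e+04 Hz.

f₀ = 1.125e+04 Hz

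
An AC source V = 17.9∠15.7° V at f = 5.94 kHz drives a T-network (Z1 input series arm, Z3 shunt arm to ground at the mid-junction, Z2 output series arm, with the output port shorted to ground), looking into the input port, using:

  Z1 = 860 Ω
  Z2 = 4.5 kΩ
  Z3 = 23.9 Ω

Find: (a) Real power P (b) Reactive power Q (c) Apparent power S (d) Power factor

Step 1 — Angular frequency: ω = 2π·f = 2π·5940 = 3.732e+04 rad/s.
Step 2 — Component impedances:
  Z1: Z = R = 860 Ω
  Z2: Z = R = 4500 Ω
  Z3: Z = R = 23.9 Ω
Step 3 — With the output port shorted to ground, the output series arm Z2 runs from the junction to ground; the shunt arm Z3 also runs from the junction to ground. They appear in parallel: Z3 || Z2 = 23.77 Ω.
Step 4 — Series with input arm Z1: Z_in = Z1 + (Z3 || Z2) = 883.8 Ω = 883.8∠0.0° Ω.
Step 5 — Source phasor: V = 17.9∠15.7° V = 17.23 + j4.844 V.
Step 6 — Current: I = V / Z = 0.0195 + j0.005481 A = 0.02025∠15.7° A.
Step 7 — Complex power: S = V·I* = 0.3625 VA.
Step 8 — Real power: P = Re(S) = 0.3625 W.
Step 9 — Reactive power: Q = Im(S) = 0 VAR.
Step 10 — Apparent power: |S| = 0.3625 VA.
Step 11 — Power factor: PF = P/|S| = 1 (unity).

(a) P = 0.3625 W  (b) Q = 0 VAR  (c) S = 0.3625 VA  (d) PF = 1 (unity)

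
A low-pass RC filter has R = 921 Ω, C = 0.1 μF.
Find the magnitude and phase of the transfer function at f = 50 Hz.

Step 1 — Angular frequency: ω = 2π·50 = 314.2 rad/s.
Step 2 — Transfer function: H(jω) = 1/(1 + jωRC).
Step 3 — Denominator: 1 + jωRC = 1 + j·314.2·921·1e-07 = 1 + j0.02893.
Step 4 — H = 0.9992 - j0.02891.
Step 5 — Magnitude: |H| = 0.9996 (-0.0 dB); phase: φ = -1.7°.

|H| = 0.9996 (-0.0 dB), φ = -1.7°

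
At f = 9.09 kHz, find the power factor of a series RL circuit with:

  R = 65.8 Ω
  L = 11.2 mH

Step 1 — Angular frequency: ω = 2π·f = 2π·9090 = 5.711e+04 rad/s.
Step 2 — Component impedances:
  R: Z = R = 65.8 Ω
  L: Z = jωL = j·5.711e+04·0.0112 = 0 + j639.7 Ω
Step 3 — Series combination: Z_total = R + L = 65.8 + j639.7 Ω = 643.1∠84.1° Ω.
Step 4 — Power factor: PF = cos(φ) = Re(Z)/|Z| = 65.8/643.1 = 0.1023.
Step 5 — Type: Im(Z) = 639.7 ⇒ lagging (phase φ = 84.1°).

PF = 0.1023 (lagging, φ = 84.1°)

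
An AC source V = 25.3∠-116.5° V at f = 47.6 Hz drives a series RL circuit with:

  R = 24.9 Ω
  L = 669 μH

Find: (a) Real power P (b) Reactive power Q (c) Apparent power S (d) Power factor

Step 1 — Angular frequency: ω = 2π·f = 2π·47.6 = 299.1 rad/s.
Step 2 — Component impedances:
  R: Z = R = 24.9 Ω
  L: Z = jωL = j·299.1·0.000669 = 0 + j0.2001 Ω
Step 3 — Series combination: Z_total = R + L = 24.9 + j0.2001 Ω = 24.9∠0.5° Ω.
Step 4 — Source phasor: V = 25.3∠-116.5° V = -11.29 - j22.64 V.
Step 5 — Current: I = V / Z = -0.4606 - j0.9056 A = 1.016∠-117.0° A.
Step 6 — Complex power: S = V·I* = 25.7 + j0.2066 VA.
Step 7 — Real power: P = Re(S) = 25.7 W.
Step 8 — Reactive power: Q = Im(S) = 0.2066 VAR.
Step 9 — Apparent power: |S| = 25.71 VA.
Step 10 — Power factor: PF = P/|S| = 1 (lagging).

(a) P = 25.7 W  (b) Q = 0.2066 VAR  (c) S = 25.71 VA  (d) PF = 1 (lagging)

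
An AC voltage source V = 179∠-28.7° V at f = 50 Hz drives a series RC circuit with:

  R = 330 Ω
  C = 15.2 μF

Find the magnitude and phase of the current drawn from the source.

Step 1 — Angular frequency: ω = 2π·f = 2π·50 = 314.2 rad/s.
Step 2 — Component impedances:
  R: Z = R = 330 Ω
  C: Z = 1/(jωC) = -j/(ω·C) = 0 - j209.4 Ω
Step 3 — Series combination: Z_total = R + C = 330 - j209.4 Ω = 390.8∠-32.4° Ω.
Step 4 — Source phasor: V = 179∠-28.7° V = 157 - j85.96 V.
Step 5 — Ohm's law: I = V / Z_total = (157 - j85.96) / (330 - j209.4) = 0.457 + j0.02955 A.
Step 6 — Convert to polar: |I| = 0.458 A, ∠I = 3.7°.

I = 0.458∠3.7° A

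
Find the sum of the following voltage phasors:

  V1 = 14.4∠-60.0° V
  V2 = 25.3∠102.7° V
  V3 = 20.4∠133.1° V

Step 1 — Convert each phasor to rectangular form:
  V1 = 14.4·(cos(-60.0°) + j·sin(-60.0°)) = 7.2 - j12.47 V
  V2 = 25.3·(cos(102.7°) + j·sin(102.7°)) = -5.562 + j24.68 V
  V3 = 20.4·(cos(133.1°) + j·sin(133.1°)) = -13.94 + j14.9 V
Step 2 — Sum components: V_total = -12.3 + j27.11 V.
Step 3 — Convert to polar: |V_total| = 29.77 V, ∠V_total = 114.4°.

V_total = 29.77∠114.4° V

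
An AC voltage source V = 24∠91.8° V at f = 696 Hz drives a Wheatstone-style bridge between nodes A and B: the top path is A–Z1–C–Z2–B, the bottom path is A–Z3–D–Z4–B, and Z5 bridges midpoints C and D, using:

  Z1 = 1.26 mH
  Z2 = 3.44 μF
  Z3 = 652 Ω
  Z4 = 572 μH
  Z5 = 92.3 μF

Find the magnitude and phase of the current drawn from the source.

Step 1 — Angular frequency: ω = 2π·f = 2π·696 = 4373 rad/s.
Step 2 — Component impedances:
  Z1: Z = jωL = j·4373·0.00126 = 0 + j5.51 Ω
  Z2: Z = 1/(jωC) = -j/(ω·C) = 0 - j66.47 Ω
  Z3: Z = R = 652 Ω
  Z4: Z = jωL = j·4373·0.000572 = 0 + j2.501 Ω
  Z5: Z = 1/(jωC) = -j/(ω·C) = 0 - j2.477 Ω
Step 3 — Bridge requires nodal analysis (the Z5 bridge couples midpoints C and D, so the two paths cannot be reduced to a simple series/parallel combination). Setting node B to ground and injecting 1 A at node A, the 3-node admittance system at A, C, D solves to V_A = Z_AB = 0.0141 + j5.534 Ω = 5.534∠89.9° Ω.
Step 4 — Source phasor: V = 24∠91.8° V = -0.7539 + j23.99 V.
Step 5 — Ohm's law: I = V / Z_total = (-0.7539 + j23.99) / (0.0141 + j5.534) = 4.334 + j0.1473 A.
Step 6 — Convert to polar: |I| = 4.337 A, ∠I = 1.9°.

I = 4.337∠1.9° A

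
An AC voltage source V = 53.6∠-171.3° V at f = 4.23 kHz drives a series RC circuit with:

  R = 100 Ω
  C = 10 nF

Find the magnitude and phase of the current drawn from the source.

Step 1 — Angular frequency: ω = 2π·f = 2π·4230 = 2.658e+04 rad/s.
Step 2 — Component impedances:
  R: Z = R = 100 Ω
  C: Z = 1/(jωC) = -j/(ω·C) = 0 - j3763 Ω
Step 3 — Series combination: Z_total = R + C = 100 - j3763 Ω = 3764∠-88.5° Ω.
Step 4 — Source phasor: V = 53.6∠-171.3° V = -52.98 - j8.108 V.
Step 5 — Ohm's law: I = V / Z_total = (-52.98 - j8.108) / (100 - j3763) = 0.001779 - j0.01413 A.
Step 6 — Convert to polar: |I| = 0.01424 A, ∠I = -82.8°.

I = 0.01424∠-82.8° A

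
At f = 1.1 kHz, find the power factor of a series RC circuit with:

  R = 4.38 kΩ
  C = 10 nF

Step 1 — Angular frequency: ω = 2π·f = 2π·1100 = 6912 rad/s.
Step 2 — Component impedances:
  R: Z = R = 4380 Ω
  C: Z = 1/(jωC) = -j/(ω·C) = 0 - j1.447e+04 Ω
Step 3 — Series combination: Z_total = R + C = 4380 - j1.447e+04 Ω = 1.512e+04∠-73.2° Ω.
Step 4 — Power factor: PF = cos(φ) = Re(Z)/|Z| = 4380/1.512e+04 = 0.2897.
Step 5 — Type: Im(Z) = -1.447e+04 ⇒ leading (phase φ = -73.2°).

PF = 0.2897 (leading, φ = -73.2°)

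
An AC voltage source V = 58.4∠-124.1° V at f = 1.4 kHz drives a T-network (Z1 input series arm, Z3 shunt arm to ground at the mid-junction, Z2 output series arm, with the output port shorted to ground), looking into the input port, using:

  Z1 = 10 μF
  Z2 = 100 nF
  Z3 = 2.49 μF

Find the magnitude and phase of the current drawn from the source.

Step 1 — Angular frequency: ω = 2π·f = 2π·1400 = 8796 rad/s.
Step 2 — Component impedances:
  Z1: Z = 1/(jωC) = -j/(ω·C) = 0 - j11.37 Ω
  Z2: Z = 1/(jωC) = -j/(ω·C) = 0 - j1137 Ω
  Z3: Z = 1/(jωC) = -j/(ω·C) = 0 - j45.66 Ω
Step 3 — With the output port shorted to ground, the output series arm Z2 runs from the junction to ground; the shunt arm Z3 also runs from the junction to ground. They appear in parallel: Z3 || Z2 = 0 - j43.89 Ω.
Step 4 — Series with input arm Z1: Z_in = Z1 + (Z3 || Z2) = 0 - j55.26 Ω = 55.26∠-90.0° Ω.
Step 5 — Source phasor: V = 58.4∠-124.1° V = -32.74 - j48.36 V.
Step 6 — Ohm's law: I = V / Z_total = (-32.74 - j48.36) / (0 - j55.26) = 0.8751 - j0.5925 A.
Step 7 — Convert to polar: |I| = 1.057 A, ∠I = -34.1°.

I = 1.057∠-34.1° A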